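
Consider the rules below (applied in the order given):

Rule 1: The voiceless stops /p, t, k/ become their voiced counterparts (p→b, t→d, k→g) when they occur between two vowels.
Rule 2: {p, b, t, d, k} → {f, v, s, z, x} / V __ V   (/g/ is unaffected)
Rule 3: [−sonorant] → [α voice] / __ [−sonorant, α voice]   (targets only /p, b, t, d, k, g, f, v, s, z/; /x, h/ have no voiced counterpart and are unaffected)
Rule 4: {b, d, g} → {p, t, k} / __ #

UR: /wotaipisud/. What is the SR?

Rule 1 (intervocalic voicing): /t/ is a voiceless stop between vowels /o/ and /a/, so it voices to [d]. /p/ is a voiceless stop between vowels /i/ and /i/, so it voices to [b]. /wotaipisud/ → wodaibisud.
Rule 2 (intervocalic spirantization): /d/ is a stop between vowels /o/ and /a/, so it spirantizes to the fricative [z]. /b/ is a stop between vowels /i/ and /i/, so it spirantizes to the fricative [v]. /wodaibisud/ → wozaivisud.
Rule 3 (regressive voicing assimilation): no segment meets the environment; /wozaivisud/ is unchanged.
Rule 4 (final devoicing): /d/ is a voiced stop in word-final position, so it devoices to [t]. /wozaivisud/ → wozaivisut.

wozaivisut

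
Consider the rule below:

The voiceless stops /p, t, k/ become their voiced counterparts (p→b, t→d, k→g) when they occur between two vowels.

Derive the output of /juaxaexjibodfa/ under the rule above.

juaxaexjibodfa

No segment of /juaxaexjibodfa/ meets the structural description of the rule, so the form surfaces unchanged.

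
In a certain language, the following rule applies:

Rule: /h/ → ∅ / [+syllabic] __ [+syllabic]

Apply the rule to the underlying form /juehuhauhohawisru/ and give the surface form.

/h/ occurs between vowels /e/ and /u/, so it deletes.
/h/ occurs between vowels /u/ and /a/, so it deletes.
/h/ occurs between vowels /u/ and /o/, so it deletes.
/h/ occurs between vowels /o/ and /a/, so it deletes.
Surface form: [jueuauoawisru].

jueuauoawisru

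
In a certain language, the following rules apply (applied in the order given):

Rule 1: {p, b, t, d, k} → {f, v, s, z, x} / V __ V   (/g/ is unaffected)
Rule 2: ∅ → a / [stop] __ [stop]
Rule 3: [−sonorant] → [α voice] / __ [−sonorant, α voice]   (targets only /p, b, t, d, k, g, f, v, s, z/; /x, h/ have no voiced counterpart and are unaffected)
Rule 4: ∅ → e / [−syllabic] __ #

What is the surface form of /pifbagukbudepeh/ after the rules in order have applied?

Rule 1 (intervocalic spirantization): /d/ is a stop between vowels /u/ and /e/, so it spirantizes to the fricative [z]. /p/ is a stop between vowels /e/ and /e/, so it spirantizes to the fricative [f]. /pifbagukbudepeh/ → pifbagukbuzefeh.
Rule 2 (stop-cluster a-epenthesis): /k/ and /b/ form a stop–stop cluster, so [a] is inserted between them. /pifbagukbuzefeh/ → pifbagukabuzefeh.
Rule 3 (regressive voicing assimilation): /f/ precedes the voiced obstruent /b/, so it voices to [v] by assimilation. /pifbagukabuzefeh/ → pivbagukabuzefeh.
Rule 4 (final e-epenthesis): the form ends in the consonant /h/, so [e] is inserted word-finally. /pivbagukabuzefeh/ → pivbagukabuzefehe.

pivbagukabuzefehe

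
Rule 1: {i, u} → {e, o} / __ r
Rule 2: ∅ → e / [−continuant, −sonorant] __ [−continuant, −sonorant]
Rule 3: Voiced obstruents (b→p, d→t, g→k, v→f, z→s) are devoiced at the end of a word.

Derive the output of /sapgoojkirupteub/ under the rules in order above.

Rule 1 (pre-rhotic lowering): /i/ is a high vowel immediately before /r/, so it lowers to [e]. /sapgoojkirupteub/ → sapgoojkerupteub.
Rule 2 (stop-cluster e-epenthesis): /p/ and /g/ form a stop–stop cluster, so [e] is inserted between them. /p/ and /t/ form a stop–stop cluster, so [e] is inserted between them. /sapgoojkerupteub/ → sapegoojkerupeteub.
Rule 3 (final devoicing): /b/ is a voiced obstruent in word-final position, so it devoices to [p]. /sapegoojkerupeteub/ → sapegoojkerupeteup.

sapegoojkerupeteup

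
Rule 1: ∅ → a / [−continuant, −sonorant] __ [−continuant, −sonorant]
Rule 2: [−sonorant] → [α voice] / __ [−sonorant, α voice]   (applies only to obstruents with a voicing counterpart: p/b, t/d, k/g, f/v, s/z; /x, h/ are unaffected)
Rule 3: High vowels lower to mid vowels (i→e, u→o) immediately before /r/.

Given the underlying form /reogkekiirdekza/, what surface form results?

Rule 1 (stop-cluster a-epenthesis): /g/ and /k/ form a stop–stop cluster, so [a] is inserted between them. /reogkekiirdekza/ → reogakekiirdekza.
Rule 2 (regressive voicing assimilation): /k/ precedes the voiced obstruent /z/, so it voices to [g] by assimilation. /reogakekiirdekza/ → reogakekiirdegza.
Rule 3 (pre-rhotic lowering): /i/ is a high vowel immediately before /r/, so it lowers to [e]. /reogakekiirdegza/ → reogakekierdegza.

reogakekierdegza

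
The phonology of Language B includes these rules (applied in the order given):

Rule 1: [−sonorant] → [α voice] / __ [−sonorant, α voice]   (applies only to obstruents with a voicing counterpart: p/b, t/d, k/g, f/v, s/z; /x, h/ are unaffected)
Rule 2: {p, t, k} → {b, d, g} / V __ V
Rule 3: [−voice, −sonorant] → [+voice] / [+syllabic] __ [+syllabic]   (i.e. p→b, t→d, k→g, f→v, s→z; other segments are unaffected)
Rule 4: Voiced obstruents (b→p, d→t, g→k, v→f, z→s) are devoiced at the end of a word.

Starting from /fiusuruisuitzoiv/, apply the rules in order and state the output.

fiuzuruizuidzoif

Rule 1 (regressive voicing assimilation): /t/ precedes the voiced obstruent /z/, so it voices to [d] by assimilation. /fiusuruisuitzoiv/ → fiusuruisuidzoiv.
Rule 2 (intervocalic voicing): no segment meets the environment; /fiusuruisuidzoiv/ is unchanged.
Rule 3 (intervocalic voicing): /s/ is a voiceless obstruent between vowels /u/ and /u/, so it voices to [z]. /s/ is a voiceless obstruent between vowels /i/ and /u/, so it voices to [z]. /fiusuruisuidzoiv/ → fiuzuruizuidzoiv.
Rule 4 (final devoicing): /v/ is a voiced obstruent in word-final position, so it devoices to [f]. /fiuzuruizuidzoiv/ → fiuzuruizuidzoif.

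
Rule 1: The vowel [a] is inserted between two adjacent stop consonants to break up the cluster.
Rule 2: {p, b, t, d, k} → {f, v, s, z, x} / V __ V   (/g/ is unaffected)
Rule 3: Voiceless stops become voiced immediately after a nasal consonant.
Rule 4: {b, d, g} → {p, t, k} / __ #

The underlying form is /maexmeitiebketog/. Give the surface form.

maexmeisievaxesok

Rule 1 (stop-cluster a-epenthesis): /b/ and /k/ form a stop–stop cluster, so [a] is inserted between them. /maexmeitiebketog/ → maexmeitiebaketog.
Rule 2 (intervocalic spirantization): /t/ is a stop between vowels /i/ and /i/, so it spirantizes to the fricative [s]. /b/ is a stop between vowels /e/ and /a/, so it spirantizes to the fricative [v]. /k/ is a stop between vowels /a/ and /e/, so it spirantizes to the fricative [x]. /t/ is a stop between vowels /e/ and /o/, so it spirantizes to the fricative [s]. /maexmeitiebaketog/ → maexmeisievaxesog.
Rule 3 (post-nasal voicing): no segment meets the environment; /maexmeisievaxesog/ is unchanged.
Rule 4 (final devoicing): /g/ is a voiced stop in word-final position, so it devoices to [k]. /maexmeisievaxesog/ → maexmeisievaxesok.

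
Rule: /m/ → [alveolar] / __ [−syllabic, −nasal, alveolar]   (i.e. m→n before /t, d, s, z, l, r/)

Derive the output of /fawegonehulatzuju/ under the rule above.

fawegonehulatzuju

No segment of /fawegonehulatzuju/ meets the structural description of the rule, so the form surfaces unchanged.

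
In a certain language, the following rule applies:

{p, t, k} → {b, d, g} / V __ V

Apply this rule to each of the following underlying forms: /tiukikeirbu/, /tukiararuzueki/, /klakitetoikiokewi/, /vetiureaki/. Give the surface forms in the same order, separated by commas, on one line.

tiugigeirbu, tugiararuzuegi, klagidedoigiogewi, vediureagi

/tiukikeirbu/: /k/ is a voiceless stop between vowels /u/ and /i/, so it voices to [g]. /k/ is a voiceless stop between vowels /i/ and /e/, so it voices to [g]. → [tiugigeirbu].
/tukiararuzueki/: /k/ is a voiceless stop between vowels /u/ and /i/, so it voices to [g]. /k/ is a voiceless stop between vowels /e/ and /i/, so it voices to [g]. → [tugiararuzuegi].
/klakitetoikiokewi/: /k/ is a voiceless stop between vowels /a/ and /i/, so it voices to [g]. /t/ is a voiceless stop between vowels /i/ and /e/, so it voices to [d]. /t/ is a voiceless stop between vowels /e/ and /o/, so it voices to [d]. /k/ is a voiceless stop between vowels /i/ and /i/, so it voices to [g]. /k/ is a voiceless stop between vowels /o/ and /e/, so it voices to [g]. → [klagidedoigiogewi].
/vetiureaki/: /t/ is a voiceless stop between vowels /e/ and /i/, so it voices to [d]. /k/ is a voiceless stop between vowels /a/ and /i/, so it voices to [g]. → [vediureagi].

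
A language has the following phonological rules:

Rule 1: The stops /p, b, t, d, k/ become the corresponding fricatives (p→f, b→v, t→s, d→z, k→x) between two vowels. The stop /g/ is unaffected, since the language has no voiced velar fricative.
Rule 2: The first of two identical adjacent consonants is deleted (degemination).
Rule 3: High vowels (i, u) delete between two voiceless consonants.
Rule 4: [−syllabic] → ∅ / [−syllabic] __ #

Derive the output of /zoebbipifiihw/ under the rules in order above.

zoebiffiih

Rule 1 (intervocalic spirantization): /p/ is a stop between vowels /i/ and /i/, so it spirantizes to the fricative [f]. /zoebbipifiihw/ → zoebbififiihw.
Rule 2 (degemination): /bb/ is a geminate; the first /b/ deletes. /zoebbififiihw/ → zoebififiihw.
Rule 3 (high vowel syncope): /i/ is a high vowel flanked by voiceless consonants /f/ and /f/, so it deletes. /zoebififiihw/ → zoebiffiihw.
Rule 4 (final cluster simplification): /w/ is the second consonant of a word-final cluster /hw/, so it deletes. /zoebiffiihw/ → zoebiffiih.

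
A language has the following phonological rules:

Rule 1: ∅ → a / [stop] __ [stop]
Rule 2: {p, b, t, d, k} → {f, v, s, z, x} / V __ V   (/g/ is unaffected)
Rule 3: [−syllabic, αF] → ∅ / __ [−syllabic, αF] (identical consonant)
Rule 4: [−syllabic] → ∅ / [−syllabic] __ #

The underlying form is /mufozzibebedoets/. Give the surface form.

Rule 1 (stop-cluster a-epenthesis): no segment meets the environment; /mufozzibebedoets/ is unchanged.
Rule 2 (intervocalic spirantization): /b/ is a stop between vowels /i/ and /e/, so it spirantizes to the fricative [v]. /b/ is a stop between vowels /e/ and /e/, so it spirantizes to the fricative [v]. /d/ is a stop between vowels /e/ and /o/, so it spirantizes to the fricative [z]. /mufozzibebedoets/ → mufozzivevezoets.
Rule 3 (degemination): /zz/ is a geminate; the first /z/ deletes. /mufozzivevezoets/ → mufozivevezoets.
Rule 4 (final cluster simplification): /s/ is the second consonant of a word-final cluster /ts/, so it deletes. /mufozivevezoets/ → mufozivevezoet.

mufozivevezoet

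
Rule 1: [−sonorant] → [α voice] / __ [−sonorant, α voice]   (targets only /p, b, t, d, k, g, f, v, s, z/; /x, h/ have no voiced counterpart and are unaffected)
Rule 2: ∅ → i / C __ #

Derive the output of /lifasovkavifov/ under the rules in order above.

lifasofkavifovi

Rule 1 (regressive voicing assimilation): /v/ precedes the voiceless obstruent /k/, so it devoices to [f] by assimilation. /lifasovkavifov/ → lifasofkavifov.
Rule 2 (final i-epenthesis): the form ends in the consonant /v/, so [i] is inserted word-finally. /lifasofkavifov/ → lifasofkavifovi.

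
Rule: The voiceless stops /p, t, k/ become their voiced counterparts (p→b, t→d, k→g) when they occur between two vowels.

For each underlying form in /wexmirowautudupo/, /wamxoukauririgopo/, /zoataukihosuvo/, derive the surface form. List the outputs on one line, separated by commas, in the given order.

/wexmirowautudupo/: /t/ is a voiceless stop between vowels /u/ and /u/, so it voices to [d]. /p/ is a voiceless stop between vowels /u/ and /o/, so it voices to [b]. → [wexmirowaududubo].
/wamxoukauririgopo/: /k/ is a voiceless stop between vowels /u/ and /a/, so it voices to [g]. /p/ is a voiceless stop between vowels /o/ and /o/, so it voices to [b]. → [wamxougauririgobo].
/zoataukihosuvo/: /t/ is a voiceless stop between vowels /a/ and /a/, so it voices to [d]. /k/ is a voiceless stop between vowels /u/ and /i/, so it voices to [g]. → [zoadaugihosuvo].

wexmirowaududubo, wamxougauririgobo, zoadaugihosuvo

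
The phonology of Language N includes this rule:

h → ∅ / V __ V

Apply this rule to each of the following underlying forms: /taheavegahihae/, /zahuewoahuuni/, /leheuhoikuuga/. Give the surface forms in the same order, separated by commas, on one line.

taeavegaiae, zauewoauuni, leeuoikuuga

/taheavegahihae/: /h/ occurs between vowels /a/ and /e/, so it deletes. /h/ occurs between vowels /a/ and /i/, so it deletes. /h/ occurs between vowels /i/ and /a/, so it deletes. → [taeavegaiae].
/zahuewoahuuni/: /h/ occurs between vowels /a/ and /u/, so it deletes. /h/ occurs between vowels /a/ and /u/, so it deletes. → [zauewoauuni].
/leheuhoikuuga/: /h/ occurs between vowels /e/ and /e/, so it deletes. /h/ occurs between vowels /u/ and /o/, so it deletes. → [leeuoikuuga].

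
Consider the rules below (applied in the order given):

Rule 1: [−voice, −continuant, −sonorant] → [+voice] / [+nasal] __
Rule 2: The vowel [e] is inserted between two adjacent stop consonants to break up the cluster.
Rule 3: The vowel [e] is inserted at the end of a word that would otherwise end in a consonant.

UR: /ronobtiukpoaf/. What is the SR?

Rule 1 (post-nasal voicing): no segment meets the environment; /ronobtiukpoaf/ is unchanged.
Rule 2 (stop-cluster e-epenthesis): /b/ and /t/ form a stop–stop cluster, so [e] is inserted between them. /k/ and /p/ form a stop–stop cluster, so [e] is inserted between them. /ronobtiukpoaf/ → ronobetiukepoaf.
Rule 3 (final e-epenthesis): the form ends in the consonant /f/, so [e] is inserted word-finally. /ronobetiukepoaf/ → ronobetiukepoafe.

ronobetiukepoafe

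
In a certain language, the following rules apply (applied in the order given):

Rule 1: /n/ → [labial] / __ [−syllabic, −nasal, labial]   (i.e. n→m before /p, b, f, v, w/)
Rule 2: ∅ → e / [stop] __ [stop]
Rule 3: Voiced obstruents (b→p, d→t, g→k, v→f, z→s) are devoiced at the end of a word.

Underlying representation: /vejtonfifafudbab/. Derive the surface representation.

vejtomfifafudebap

Rule 1 (nasal place assimilation): /n/ precedes the labial consonant /f/, so it assimilates in place to [m]. /vejtonfifafudbab/ → vejtomfifafudbab.
Rule 2 (stop-cluster e-epenthesis): /d/ and /b/ form a stop–stop cluster, so [e] is inserted between them. /vejtomfifafudbab/ → vejtomfifafudebab.
Rule 3 (final devoicing): /b/ is a voiced obstruent in word-final position, so it devoices to [p]. /vejtomfifafudebab/ → vejtomfifafudebap.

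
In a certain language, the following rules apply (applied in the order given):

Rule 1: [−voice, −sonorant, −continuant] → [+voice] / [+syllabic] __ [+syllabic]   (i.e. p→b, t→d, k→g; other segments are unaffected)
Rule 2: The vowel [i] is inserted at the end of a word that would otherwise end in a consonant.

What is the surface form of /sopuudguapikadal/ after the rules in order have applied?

sobuudguabigadali

Rule 1 (intervocalic voicing): /p/ is a voiceless stop between vowels /o/ and /u/, so it voices to [b]. /p/ is a voiceless stop between vowels /a/ and /i/, so it voices to [b]. /k/ is a voiceless stop between vowels /i/ and /a/, so it voices to [g]. /sopuudguapikadal/ → sobuudguabigadal.
Rule 2 (final i-epenthesis): the form ends in the consonant /l/, so [i] is inserted word-finally. /sobuudguabigadal/ → sobuudguabigadali.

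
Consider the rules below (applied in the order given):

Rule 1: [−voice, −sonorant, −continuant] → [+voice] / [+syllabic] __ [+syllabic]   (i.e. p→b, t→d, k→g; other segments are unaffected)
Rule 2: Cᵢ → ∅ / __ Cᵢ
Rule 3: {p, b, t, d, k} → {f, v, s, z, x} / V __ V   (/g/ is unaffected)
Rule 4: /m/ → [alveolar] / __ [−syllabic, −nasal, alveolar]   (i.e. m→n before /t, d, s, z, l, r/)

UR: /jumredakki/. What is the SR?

Rule 1 (intervocalic voicing): no segment meets the environment; /jumredakki/ is unchanged.
Rule 2 (degemination): /kk/ is a geminate; the first /k/ deletes. /jumredakki/ → jumredaki.
Rule 3 (intervocalic spirantization): /d/ is a stop between vowels /e/ and /a/, so it spirantizes to the fricative [z]. /k/ is a stop between vowels /a/ and /i/, so it spirantizes to the fricative [x]. /jumredaki/ → jumrezaxi.
Rule 4 (nasal place assimilation): /m/ precedes the alveolar consonant /r/, so it assimilates in place to [n]. /jumrezaxi/ → junrezaxi.

junrezaxi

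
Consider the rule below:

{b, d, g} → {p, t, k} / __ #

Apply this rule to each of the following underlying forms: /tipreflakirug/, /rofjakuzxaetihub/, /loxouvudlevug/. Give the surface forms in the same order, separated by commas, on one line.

tipreflakiruk, rofjakuzxaetihup, loxouvudlevuk

/tipreflakirug/: /g/ is a voiced stop in word-final position, so it devoices to [k]. → [tipreflakiruk].
/rofjakuzxaetihub/: /b/ is a voiced stop in word-final position, so it devoices to [p]. → [rofjakuzxaetihup].
/loxouvudlevug/: /g/ is a voiced stop in word-final position, so it devoices to [k]. → [loxouvudlevuk].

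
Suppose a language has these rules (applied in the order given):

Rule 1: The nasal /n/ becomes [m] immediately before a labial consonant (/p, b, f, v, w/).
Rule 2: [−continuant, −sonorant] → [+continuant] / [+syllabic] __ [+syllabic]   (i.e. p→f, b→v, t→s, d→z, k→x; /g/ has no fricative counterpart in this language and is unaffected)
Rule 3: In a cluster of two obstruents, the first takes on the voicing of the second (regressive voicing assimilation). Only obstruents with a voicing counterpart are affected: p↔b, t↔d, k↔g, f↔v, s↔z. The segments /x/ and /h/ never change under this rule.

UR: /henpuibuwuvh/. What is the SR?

hempuivuwufh

Rule 1 (nasal place assimilation): /n/ precedes the labial consonant /p/, so it assimilates in place to [m]. /henpuibuwuvh/ → hempuibuwuvh.
Rule 2 (intervocalic spirantization): /b/ is a stop between vowels /i/ and /u/, so it spirantizes to the fricative [v]. /hempuibuwuvh/ → hempuivuwuvh.
Rule 3 (regressive voicing assimilation): /v/ precedes the voiceless obstruent /h/, so it devoices to [f] by assimilation. /hempuivuwuvh/ → hempuivuwufh.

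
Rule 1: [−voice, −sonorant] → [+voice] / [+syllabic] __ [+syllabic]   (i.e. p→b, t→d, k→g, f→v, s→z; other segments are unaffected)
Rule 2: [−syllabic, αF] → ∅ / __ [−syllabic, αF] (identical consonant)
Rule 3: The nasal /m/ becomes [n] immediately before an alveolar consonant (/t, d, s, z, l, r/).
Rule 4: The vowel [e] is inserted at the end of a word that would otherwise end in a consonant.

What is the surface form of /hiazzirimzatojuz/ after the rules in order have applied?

hiazirinzadojuze

Rule 1 (intervocalic voicing): /t/ is a voiceless obstruent between vowels /a/ and /o/, so it voices to [d]. /hiazzirimzatojuz/ → hiazzirimzadojuz.
Rule 2 (degemination): /zz/ is a geminate; the first /z/ deletes. /hiazzirimzadojuz/ → hiazirimzadojuz.
Rule 3 (nasal place assimilation): /m/ precedes the alveolar consonant /z/, so it assimilates in place to [n]. /hiazirimzadojuz/ → hiazirinzadojuz.
Rule 4 (final e-epenthesis): the form ends in the consonant /z/, so [e] is inserted word-finally. /hiazirinzadojuz/ → hiazirinzadojuze.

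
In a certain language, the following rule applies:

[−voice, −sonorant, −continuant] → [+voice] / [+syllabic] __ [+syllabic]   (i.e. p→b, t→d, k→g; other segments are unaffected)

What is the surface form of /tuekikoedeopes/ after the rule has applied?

tuegigoedeobes

Scanning /tuekikoedeopes/: /t/ at position 1 is not in the conditioning environment; /k/ is a voiceless stop between vowels /e/ and /i/, so it voices to [g]; /k/ is a voiceless stop between vowels /i/ and /o/, so it voices to [g]; /p/ is a voiceless stop between vowels /o/ and /e/, so it voices to [b].
Result: [tuegigoedeobes].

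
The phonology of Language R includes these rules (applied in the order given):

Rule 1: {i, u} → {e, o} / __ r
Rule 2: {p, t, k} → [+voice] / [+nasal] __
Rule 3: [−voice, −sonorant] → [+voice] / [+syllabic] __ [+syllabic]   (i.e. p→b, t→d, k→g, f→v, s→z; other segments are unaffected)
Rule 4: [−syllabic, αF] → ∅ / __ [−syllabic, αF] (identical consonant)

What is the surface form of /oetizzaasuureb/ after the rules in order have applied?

Rule 1 (pre-rhotic lowering): /u/ is a high vowel immediately before /r/, so it lowers to [o]. /oetizzaasuureb/ → oetizzaasuoreb.
Rule 2 (post-nasal voicing): no segment meets the environment; /oetizzaasuoreb/ is unchanged.
Rule 3 (intervocalic voicing): /t/ is a voiceless obstruent between vowels /e/ and /i/, so it voices to [d]. /s/ is a voiceless obstruent between vowels /a/ and /u/, so it voices to [z]. /oetizzaasuoreb/ → oedizzaazuoreb.
Rule 4 (degemination): /zz/ is a geminate; the first /z/ deletes. /oedizzaazuoreb/ → oedizaazuoreb.

oedizaazuoreb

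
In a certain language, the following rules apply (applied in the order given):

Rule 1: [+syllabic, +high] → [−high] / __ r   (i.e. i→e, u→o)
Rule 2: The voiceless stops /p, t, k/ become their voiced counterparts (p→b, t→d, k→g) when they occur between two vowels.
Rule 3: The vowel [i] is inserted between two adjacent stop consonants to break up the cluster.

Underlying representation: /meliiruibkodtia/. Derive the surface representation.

melieruibikoditia

Rule 1 (pre-rhotic lowering): /i/ is a high vowel immediately before /r/, so it lowers to [e]. /meliiruibkodtia/ → melieruibkodtia.
Rule 2 (intervocalic voicing): no segment meets the environment; /melieruibkodtia/ is unchanged.
Rule 3 (stop-cluster i-epenthesis): /b/ and /k/ form a stop–stop cluster, so [i] is inserted between them. /d/ and /t/ form a stop–stop cluster, so [i] is inserted between them. /melieruibkodtia/ → melieruibikoditia.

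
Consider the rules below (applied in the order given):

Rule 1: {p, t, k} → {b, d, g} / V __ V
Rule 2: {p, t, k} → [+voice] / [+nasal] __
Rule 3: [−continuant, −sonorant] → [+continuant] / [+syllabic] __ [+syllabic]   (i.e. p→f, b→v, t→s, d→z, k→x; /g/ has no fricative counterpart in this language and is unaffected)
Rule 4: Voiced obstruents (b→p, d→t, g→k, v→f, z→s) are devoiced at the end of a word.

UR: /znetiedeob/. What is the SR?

Rule 1 (intervocalic voicing): /t/ is a voiceless stop between vowels /e/ and /i/, so it voices to [d]. /znetiedeob/ → znediedeob.
Rule 2 (post-nasal voicing): no segment meets the environment; /znediedeob/ is unchanged.
Rule 3 (intervocalic spirantization): /d/ is a stop between vowels /e/ and /i/, so it spirantizes to the fricative [z]. /d/ is a stop between vowels /e/ and /e/, so it spirantizes to the fricative [z]. /znediedeob/ → zneziezeob.
Rule 4 (final devoicing): /b/ is a voiced obstruent in word-final position, so it devoices to [p]. /zneziezeob/ → zneziezeop.

zneziezeop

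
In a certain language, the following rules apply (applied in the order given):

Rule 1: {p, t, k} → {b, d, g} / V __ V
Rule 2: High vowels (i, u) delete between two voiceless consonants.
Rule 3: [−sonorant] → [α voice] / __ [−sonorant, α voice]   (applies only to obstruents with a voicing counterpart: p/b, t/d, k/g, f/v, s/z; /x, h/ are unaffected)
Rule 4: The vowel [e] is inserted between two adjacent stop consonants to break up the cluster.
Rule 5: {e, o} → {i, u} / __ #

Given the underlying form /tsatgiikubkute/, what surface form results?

Rule 1 (intervocalic voicing): /k/ is a voiceless stop between vowels /i/ and /u/, so it voices to [g]. /t/ is a voiceless stop between vowels /u/ and /e/, so it voices to [d]. /tsatgiikubkute/ → tsatgiigubkude.
Rule 2 (high vowel syncope): no segment meets the environment; /tsatgiigubkude/ is unchanged.
Rule 3 (regressive voicing assimilation): /t/ precedes the voiced obstruent /g/, so it voices to [d] by assimilation. /b/ precedes the voiceless obstruent /k/, so it devoices to [p] by assimilation. /tsatgiigubkude/ → tsadgiigupkude.
Rule 4 (stop-cluster e-epenthesis): /d/ and /g/ form a stop–stop cluster, so [e] is inserted between them. /p/ and /k/ form a stop–stop cluster, so [e] is inserted between them. /tsadgiigupkude/ → tsadegiigupekude.
Rule 5 (final vowel raising): /e/ is a mid vowel in word-final position, so it raises to [i]. /tsadegiigupekude/ → tsadegiigupekudi.

tsadegiigupekudi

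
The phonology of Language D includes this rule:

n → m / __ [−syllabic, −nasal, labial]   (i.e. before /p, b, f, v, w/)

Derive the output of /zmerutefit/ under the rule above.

zmerutefit

No segment of /zmerutefit/ meets the structural description of the rule, so the form surfaces unchanged.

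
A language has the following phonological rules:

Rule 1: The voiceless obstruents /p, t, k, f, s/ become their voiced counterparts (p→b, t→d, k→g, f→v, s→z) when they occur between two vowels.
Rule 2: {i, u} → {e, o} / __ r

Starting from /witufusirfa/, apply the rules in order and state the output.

Rule 1 (intervocalic voicing): /t/ is a voiceless obstruent between vowels /i/ and /u/, so it voices to [d]. /f/ is a voiceless obstruent between vowels /u/ and /u/, so it voices to [v]. /s/ is a voiceless obstruent between vowels /u/ and /i/, so it voices to [z]. /witufusirfa/ → widuvuzirfa.
Rule 2 (pre-rhotic lowering): /i/ is a high vowel immediately before /r/, so it lowers to [e]. /widuvuzirfa/ → widuvuzerfa.

widuvuzerfa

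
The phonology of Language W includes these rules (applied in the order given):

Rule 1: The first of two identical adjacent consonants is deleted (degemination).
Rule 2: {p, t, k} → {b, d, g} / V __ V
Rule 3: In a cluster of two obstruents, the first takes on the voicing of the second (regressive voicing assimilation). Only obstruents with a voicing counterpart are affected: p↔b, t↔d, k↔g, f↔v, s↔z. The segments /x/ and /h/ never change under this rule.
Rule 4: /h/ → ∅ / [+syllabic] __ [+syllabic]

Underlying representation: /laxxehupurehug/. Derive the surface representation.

Rule 1 (degemination): /xx/ is a geminate; the first /x/ deletes. /laxxehupurehug/ → laxehupurehug.
Rule 2 (intervocalic voicing): /p/ is a voiceless stop between vowels /u/ and /u/, so it voices to [b]. /laxehupurehug/ → laxehuburehug.
Rule 3 (regressive voicing assimilation): no segment meets the environment; /laxehuburehug/ is unchanged.
Rule 4 (intervocalic h-deletion): /h/ occurs between vowels /e/ and /u/, so it deletes. /h/ occurs between vowels /e/ and /u/, so it deletes. /laxehuburehug/ → laxeubureug.

laxeubureug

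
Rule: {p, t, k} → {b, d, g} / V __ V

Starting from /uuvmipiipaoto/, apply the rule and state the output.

uuvmibiibaodo

/p/ is a voiceless stop between vowels /i/ and /i/, so it voices to [b].
/p/ is a voiceless stop between vowels /i/ and /a/, so it voices to [b].
/t/ is a voiceless stop between vowels /o/ and /o/, so it voices to [d].
Surface form: [uuvmibiibaodo].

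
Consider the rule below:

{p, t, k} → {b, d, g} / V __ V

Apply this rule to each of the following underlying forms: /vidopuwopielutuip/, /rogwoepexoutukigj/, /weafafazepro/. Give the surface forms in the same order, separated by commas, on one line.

vidobuwobieluduip, rogwoebexoudugigj, weafafazepro

/vidopuwopielutuip/: /p/ is a voiceless stop between vowels /o/ and /u/, so it voices to [b]. /p/ is a voiceless stop between vowels /o/ and /i/, so it voices to [b]. /t/ is a voiceless stop between vowels /u/ and /u/, so it voices to [d]. → [vidobuwobieluduip].
/rogwoepexoutukigj/: /p/ is a voiceless stop between vowels /e/ and /e/, so it voices to [b]. /t/ is a voiceless stop between vowels /u/ and /u/, so it voices to [d]. /k/ is a voiceless stop between vowels /u/ and /i/, so it voices to [g]. → [rogwoebexoudugigj].
/weafafazepro/: the rule's environment is not met; surfaces unchanged as [weafafazepro].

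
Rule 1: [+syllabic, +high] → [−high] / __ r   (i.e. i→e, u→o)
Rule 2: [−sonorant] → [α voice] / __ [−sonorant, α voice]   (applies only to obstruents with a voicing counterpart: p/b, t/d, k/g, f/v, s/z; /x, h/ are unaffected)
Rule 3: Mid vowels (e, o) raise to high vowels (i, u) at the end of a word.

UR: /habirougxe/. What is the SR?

haberoukxi

Rule 1 (pre-rhotic lowering): /i/ is a high vowel immediately before /r/, so it lowers to [e]. /habirougxe/ → haberougxe.
Rule 2 (regressive voicing assimilation): /g/ precedes the voiceless obstruent /x/, so it devoices to [k] by assimilation. /haberougxe/ → haberoukxe.
Rule 3 (final vowel raising): /e/ is a mid vowel in word-final position, so it raises to [i]. /haberoukxe/ → haberoukxi.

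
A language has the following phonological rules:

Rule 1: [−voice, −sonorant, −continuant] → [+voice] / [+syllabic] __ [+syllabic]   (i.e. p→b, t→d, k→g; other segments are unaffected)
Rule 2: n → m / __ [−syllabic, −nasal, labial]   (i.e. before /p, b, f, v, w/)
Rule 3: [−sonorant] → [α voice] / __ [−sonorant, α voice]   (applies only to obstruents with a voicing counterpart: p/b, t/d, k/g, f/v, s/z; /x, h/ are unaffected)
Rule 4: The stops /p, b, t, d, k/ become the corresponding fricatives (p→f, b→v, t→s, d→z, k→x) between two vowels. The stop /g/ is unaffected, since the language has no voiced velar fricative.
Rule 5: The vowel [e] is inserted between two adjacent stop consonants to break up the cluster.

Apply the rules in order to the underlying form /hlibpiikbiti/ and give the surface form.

hlipepiigebizi

Rule 1 (intervocalic voicing): /t/ is a voiceless stop between vowels /i/ and /i/, so it voices to [d]. /hlibpiikbiti/ → hlibpiikbidi.
Rule 2 (nasal place assimilation): no segment meets the environment; /hlibpiikbidi/ is unchanged.
Rule 3 (regressive voicing assimilation): /b/ precedes the voiceless obstruent /p/, so it devoices to [p] by assimilation. /k/ precedes the voiced obstruent /b/, so it voices to [g] by assimilation. /hlibpiikbidi/ → hlippiigbidi.
Rule 4 (intervocalic spirantization): /d/ is a stop between vowels /i/ and /i/, so it spirantizes to the fricative [z]. /hlippiigbidi/ → hlippiigbizi.
Rule 5 (stop-cluster e-epenthesis): /p/ and /p/ form a stop–stop cluster, so [e] is inserted between them. /g/ and /b/ form a stop–stop cluster, so [e] is inserted between them. /hlippiigbizi/ → hlipepiigebizi.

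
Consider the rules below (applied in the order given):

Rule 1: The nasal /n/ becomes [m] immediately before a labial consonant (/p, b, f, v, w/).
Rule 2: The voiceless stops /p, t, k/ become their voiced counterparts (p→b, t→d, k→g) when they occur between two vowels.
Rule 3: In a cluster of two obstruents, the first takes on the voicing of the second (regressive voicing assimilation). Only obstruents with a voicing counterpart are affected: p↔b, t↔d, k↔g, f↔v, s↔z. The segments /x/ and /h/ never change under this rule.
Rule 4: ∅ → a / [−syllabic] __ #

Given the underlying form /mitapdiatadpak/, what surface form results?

midabdiadatpaka

Rule 1 (nasal place assimilation): no segment meets the environment; /mitapdiatadpak/ is unchanged.
Rule 2 (intervocalic voicing): /t/ is a voiceless stop between vowels /i/ and /a/, so it voices to [d]. /t/ is a voiceless stop between vowels /a/ and /a/, so it voices to [d]. /mitapdiatadpak/ → midapdiadadpak.
Rule 3 (regressive voicing assimilation): /p/ precedes the voiced obstruent /d/, so it voices to [b] by assimilation. /d/ precedes the voiceless obstruent /p/, so it devoices to [t] by assimilation. /midapdiadadpak/ → midabdiadatpak.
Rule 4 (final a-epenthesis): the form ends in the consonant /k/, so [a] is inserted word-finally. /midabdiadatpak/ → midabdiadatpaka.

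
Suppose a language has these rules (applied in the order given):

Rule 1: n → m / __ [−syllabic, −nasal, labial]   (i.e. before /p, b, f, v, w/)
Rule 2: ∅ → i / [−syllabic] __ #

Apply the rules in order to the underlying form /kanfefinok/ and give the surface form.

Rule 1 (nasal place assimilation): /n/ precedes the labial consonant /f/, so it assimilates in place to [m]. /kanfefinok/ → kamfefinok.
Rule 2 (final i-epenthesis): the form ends in the consonant /k/, so [i] is inserted word-finally. /kamfefinok/ → kamfefinoki.

kamfefinoki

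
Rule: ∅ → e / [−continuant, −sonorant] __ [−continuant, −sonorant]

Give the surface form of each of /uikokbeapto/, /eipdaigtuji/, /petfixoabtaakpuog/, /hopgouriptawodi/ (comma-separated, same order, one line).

/uikokbeapto/: /k/ and /b/ form a stop–stop cluster, so [e] is inserted between them. /p/ and /t/ form a stop–stop cluster, so [e] is inserted between them. → [uikokebeapeto].
/eipdaigtuji/: /p/ and /d/ form a stop–stop cluster, so [e] is inserted between them. /g/ and /t/ form a stop–stop cluster, so [e] is inserted between them. → [eipedaigetuji].
/petfixoabtaakpuog/: /b/ and /t/ form a stop–stop cluster, so [e] is inserted between them. /k/ and /p/ form a stop–stop cluster, so [e] is inserted between them. → [petfixoabetaakepuog].
/hopgouriptawodi/: /p/ and /g/ form a stop–stop cluster, so [e] is inserted between them. /p/ and /t/ form a stop–stop cluster, so [e] is inserted between them. → [hopegouripetawodi].

uikokebeapeto, eipedaigetuji, petfixoabetaakepuog, hopegouripetawodi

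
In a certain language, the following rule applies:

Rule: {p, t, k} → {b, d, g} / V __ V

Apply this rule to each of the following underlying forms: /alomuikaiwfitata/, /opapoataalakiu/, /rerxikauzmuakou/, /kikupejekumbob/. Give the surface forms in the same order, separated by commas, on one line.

alomuigaiwfidada, obaboadaalagiu, rerxigauzmuagou, kigubejegumbob

/alomuikaiwfitata/: /k/ is a voiceless stop between vowels /i/ and /a/, so it voices to [g]. /t/ is a voiceless stop between vowels /i/ and /a/, so it voices to [d]. /t/ is a voiceless stop between vowels /a/ and /a/, so it voices to [d]. → [alomuigaiwfidada].
/opapoataalakiu/: /p/ is a voiceless stop between vowels /o/ and /a/, so it voices to [b]. /p/ is a voiceless stop between vowels /a/ and /o/, so it voices to [b]. /t/ is a voiceless stop between vowels /a/ and /a/, so it voices to [d]. /k/ is a voiceless stop between vowels /a/ and /i/, so it voices to [g]. → [obaboadaalagiu].
/rerxikauzmuakou/: /k/ is a voiceless stop between vowels /i/ and /a/, so it voices to [g]. /k/ is a voiceless stop between vowels /a/ and /o/, so it voices to [g]. → [rerxigauzmuagou].
/kikupejekumbob/: /k/ is a voiceless stop between vowels /i/ and /u/, so it voices to [g]. /p/ is a voiceless stop between vowels /u/ and /e/, so it voices to [b]. /k/ is a voiceless stop between vowels /e/ and /u/, so it voices to [g]. → [kigubejegumbob].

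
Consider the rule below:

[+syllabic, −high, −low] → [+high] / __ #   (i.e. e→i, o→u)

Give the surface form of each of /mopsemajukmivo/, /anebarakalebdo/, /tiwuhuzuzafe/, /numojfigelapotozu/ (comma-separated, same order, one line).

mopsemajukmivu, anebarakalebdu, tiwuhuzuzafi, numojfigelapotozu

/mopsemajukmivo/: /o/ is a mid vowel in word-final position, so it raises to [u]. → [mopsemajukmivu].
/anebarakalebdo/: /o/ is a mid vowel in word-final position, so it raises to [u]. → [anebarakalebdu].
/tiwuhuzuzafe/: /e/ is a mid vowel in word-final position, so it raises to [i]. → [tiwuhuzuzafi].
/numojfigelapotozu/: the rule's environment is not met; surfaces unchanged as [numojfigelapotozu].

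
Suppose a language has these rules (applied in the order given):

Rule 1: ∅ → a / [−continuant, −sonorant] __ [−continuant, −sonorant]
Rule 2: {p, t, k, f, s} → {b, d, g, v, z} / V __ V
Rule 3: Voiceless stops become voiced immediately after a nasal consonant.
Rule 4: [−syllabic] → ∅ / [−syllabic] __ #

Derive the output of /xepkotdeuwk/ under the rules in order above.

Rule 1 (stop-cluster a-epenthesis): /p/ and /k/ form a stop–stop cluster, so [a] is inserted between them. /t/ and /d/ form a stop–stop cluster, so [a] is inserted between them. /xepkotdeuwk/ → xepakotadeuwk.
Rule 2 (intervocalic voicing): /p/ is a voiceless obstruent between vowels /e/ and /a/, so it voices to [b]. /k/ is a voiceless obstruent between vowels /a/ and /o/, so it voices to [g]. /t/ is a voiceless obstruent between vowels /o/ and /a/, so it voices to [d]. /xepakotadeuwk/ → xebagodadeuwk.
Rule 3 (post-nasal voicing): no segment meets the environment; /xebagodadeuwk/ is unchanged.
Rule 4 (final cluster simplification): /k/ is the second consonant of a word-final cluster /wk/, so it deletes. /xebagodadeuwk/ → xebagodadeuw.

xebagodadeuw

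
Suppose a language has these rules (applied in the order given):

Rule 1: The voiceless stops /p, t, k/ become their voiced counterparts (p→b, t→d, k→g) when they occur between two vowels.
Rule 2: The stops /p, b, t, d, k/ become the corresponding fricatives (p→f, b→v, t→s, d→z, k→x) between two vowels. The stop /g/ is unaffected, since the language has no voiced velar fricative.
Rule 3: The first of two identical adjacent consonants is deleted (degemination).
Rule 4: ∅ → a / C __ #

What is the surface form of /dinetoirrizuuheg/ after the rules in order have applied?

Rule 1 (intervocalic voicing): /t/ is a voiceless stop between vowels /e/ and /o/, so it voices to [d]. /dinetoirrizuuheg/ → dinedoirrizuuheg.
Rule 2 (intervocalic spirantization): /d/ is a stop between vowels /e/ and /o/, so it spirantizes to the fricative [z]. /dinedoirrizuuheg/ → dinezoirrizuuheg.
Rule 3 (degemination): /rr/ is a geminate; the first /r/ deletes. /dinezoirrizuuheg/ → dinezoirizuuheg.
Rule 4 (final a-epenthesis): the form ends in the consonant /g/, so [a] is inserted word-finally. /dinezoirizuuheg/ → dinezoirizuuhega.

dinezoirizuuhega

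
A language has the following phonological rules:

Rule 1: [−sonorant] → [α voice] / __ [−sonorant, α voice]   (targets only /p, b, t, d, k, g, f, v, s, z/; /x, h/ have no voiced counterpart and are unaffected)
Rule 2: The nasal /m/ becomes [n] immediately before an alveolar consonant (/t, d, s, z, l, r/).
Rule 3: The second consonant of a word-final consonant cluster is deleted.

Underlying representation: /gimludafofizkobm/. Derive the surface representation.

Rule 1 (regressive voicing assimilation): /z/ precedes the voiceless obstruent /k/, so it devoices to [s] by assimilation. /gimludafofizkobm/ → gimludafofiskobm.
Rule 2 (nasal place assimilation): /m/ precedes the alveolar consonant /l/, so it assimilates in place to [n]. /gimludafofiskobm/ → ginludafofiskobm.
Rule 3 (final cluster simplification): /m/ is the second consonant of a word-final cluster /bm/, so it deletes. /ginludafofiskobm/ → ginludafofiskob.

ginludafofiskob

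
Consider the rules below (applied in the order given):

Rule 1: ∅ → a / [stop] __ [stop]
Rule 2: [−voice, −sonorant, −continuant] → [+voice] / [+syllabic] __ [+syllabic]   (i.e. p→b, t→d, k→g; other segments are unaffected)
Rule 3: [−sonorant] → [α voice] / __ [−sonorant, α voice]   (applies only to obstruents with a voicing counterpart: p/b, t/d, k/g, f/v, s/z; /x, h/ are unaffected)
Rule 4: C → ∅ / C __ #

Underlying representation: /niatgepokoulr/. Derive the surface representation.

Rule 1 (stop-cluster a-epenthesis): /t/ and /g/ form a stop–stop cluster, so [a] is inserted between them. /niatgepokoulr/ → niatagepokoulr.
Rule 2 (intervocalic voicing): /t/ is a voiceless stop between vowels /a/ and /a/, so it voices to [d]. /p/ is a voiceless stop between vowels /e/ and /o/, so it voices to [b]. /k/ is a voiceless stop between vowels /o/ and /o/, so it voices to [g]. /niatagepokoulr/ → niadagebogoulr.
Rule 3 (regressive voicing assimilation): no segment meets the environment; /niadagebogoulr/ is unchanged.
Rule 4 (final cluster simplification): /r/ is the second consonant of a word-final cluster /lr/, so it deletes. /niadagebogoulr/ → niadagebogoul.

niadagebogoul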